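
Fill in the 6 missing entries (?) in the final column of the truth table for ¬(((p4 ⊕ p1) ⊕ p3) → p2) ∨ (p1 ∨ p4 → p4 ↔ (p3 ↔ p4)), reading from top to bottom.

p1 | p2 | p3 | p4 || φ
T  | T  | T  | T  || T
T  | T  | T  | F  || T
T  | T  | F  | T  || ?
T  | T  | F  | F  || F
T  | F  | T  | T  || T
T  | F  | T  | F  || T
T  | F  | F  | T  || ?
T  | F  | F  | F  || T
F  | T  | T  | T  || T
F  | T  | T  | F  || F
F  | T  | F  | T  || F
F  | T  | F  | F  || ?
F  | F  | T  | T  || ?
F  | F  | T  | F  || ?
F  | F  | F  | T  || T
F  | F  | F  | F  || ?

Row p1=T, p2=T, p3=F, p4=T: ¬(((p4 ⊕ p1) ⊕ p3) → p2) = F, (p1 ∨ p4 → p4 ↔ (p3 ↔ p4)) = F, so the formula = F.
Row p1=T, p2=F, p3=F, p4=T: ¬(((p4 ⊕ p1) ⊕ p3) → p2) = F, (p1 ∨ p4 → p4 ↔ (p3 ↔ p4)) = F, so the formula = F.
Row p1=F, p2=T, p3=F, p4=F: ¬(((p4 ⊕ p1) ⊕ p3) → p2) = F, (p1 ∨ p4 → p4 ↔ (p3 ↔ p4)) = T, so the formula = T.
Row p1=F, p2=F, p3=T, p4=T: ¬(((p4 ⊕ p1) ⊕ p3) → p2) = F, (p1 ∨ p4 → p4 ↔ (p3 ↔ p4)) = T, so the formula = T.
Row p1=F, p2=F, p3=T, p4=F: ¬(((p4 ⊕ p1) ⊕ p3) → p2) = T, (p1 ∨ p4 → p4 ↔ (p3 ↔ p4)) = F, so the formula = T.
Row p1=F, p2=F, p3=F, p4=F: ¬(((p4 ⊕ p1) ⊕ p3) → p2) = F, (p1 ∨ p4 → p4 ↔ (p3 ↔ p4)) = T, so the formula = T.

F, F, T, T, T, T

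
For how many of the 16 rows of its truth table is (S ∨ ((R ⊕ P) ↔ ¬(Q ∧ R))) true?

P | Q | R | S || (S ∨ ((R ⊕ P) ↔ ¬(Q ∧ R)))
T | T | T | T ||             T             
T | T | T | F ||             T             
T | T | F | T ||             T             
T | T | F | F ||             T             
T | F | T | T ||             T             
T | F | T | F ||             F             
T | F | F | T ||             T             
T | F | F | F ||             T             
F | T | T | T ||             T             
F | T | T | F ||             F             
F | T | F | T ||             T             
F | T | F | F ||             F             
F | F | T | T ||             T             
F | F | T | F ||             T             
F | F | F | T ||             T             
F | F | F | F ||             F             
The formula is true on 12 of the 16 rows.

12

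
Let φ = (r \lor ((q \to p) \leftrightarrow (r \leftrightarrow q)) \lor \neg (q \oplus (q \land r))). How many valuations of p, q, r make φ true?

7

p  q  r  |  (q \to p)  (r \leftrightarrow q)  (q \land r)  (q \oplus (q \land r))  \neg (q \oplus (q \land r))  φ
1  1  1  |      1                1                 1                 0                          1               1
1  1  0  |      1                0                 0                 1                          0               0
1  0  1  |      1                0                 0                 0                          1               1
1  0  0  |      1                1                 0                 0                          1               1
0  1  1  |      0                1                 1                 0                          1               1
0  1  0  |      0                0                 0                 1                          0               1
0  0  1  |      1                0                 0                 0                          1               1
0  0  0  |      1                1                 0                 0                          1               1
The formula is true on 7 of the 8 rows.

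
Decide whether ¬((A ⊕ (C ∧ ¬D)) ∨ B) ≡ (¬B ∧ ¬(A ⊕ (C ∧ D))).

not equivalent

A | B | C | D || φ | ψ
T | T | T | T || F | F
T | T | T | F || F | F
T | T | F | T || F | F
T | T | F | F || F | F
T | F | T | T || F | T
T | F | T | F || T | F
T | F | F | T || F | F
T | F | F | F || F | F
F | T | T | T || F | F
F | T | T | F || F | F
F | T | F | T || F | F
F | T | F | F || F | F
F | F | T | T || T | F
F | F | T | F || F | T
F | F | F | T || T | T
F | F | F | F || T | T
The columns differ at A=T, B=F, C=T, D=T (φ=F, ψ=T), so they are not equivalent.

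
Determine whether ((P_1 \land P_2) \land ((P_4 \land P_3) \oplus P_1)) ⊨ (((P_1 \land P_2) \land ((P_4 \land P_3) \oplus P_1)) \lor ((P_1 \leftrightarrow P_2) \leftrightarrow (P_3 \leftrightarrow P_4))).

P_1 | P_2 | P_3 | P_4 || φ | ψ
 F  |  F  |  F  |  F  || F | T
 F  |  F  |  F  |  T  || F | F
 F  |  F  |  T  |  F  || F | F
 F  |  F  |  T  |  T  || F | T
 F  |  T  |  F  |  F  || F | F
 F  |  T  |  F  |  T  || F | T
 F  |  T  |  T  |  F  || F | T
 F  |  T  |  T  |  T  || F | F
 T  |  F  |  F  |  F  || F | F
 T  |  F  |  F  |  T  || F | T
 T  |  F  |  T  |  F  || F | T
 T  |  F  |  T  |  T  || F | F
 T  |  T  |  F  |  F  || T | T
 T  |  T  |  F  |  T  || T | T
 T  |  T  |  T  |  F  || T | T
 T  |  T  |  T  |  T  || F | T
In every row where φ is true, ψ is also true, so φ ⊨ ψ.

yes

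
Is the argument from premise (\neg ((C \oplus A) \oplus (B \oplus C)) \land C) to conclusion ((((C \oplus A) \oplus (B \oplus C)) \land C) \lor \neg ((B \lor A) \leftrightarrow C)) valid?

no

A | B | C || φ | ψ
T | T | T || T | F
T | T | F || F | T
T | F | T || F | T
T | F | F || F | T
F | T | T || F | T
F | T | F || F | T
F | F | T || T | T
F | F | F || F | F
At A=T, B=T, C=T we have φ true but ψ false, so φ does not entail ψ.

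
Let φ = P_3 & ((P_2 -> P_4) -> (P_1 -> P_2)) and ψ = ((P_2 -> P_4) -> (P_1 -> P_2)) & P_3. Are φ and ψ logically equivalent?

equivalent

P_1 | P_2 | P_3 | P_4 | φ | ψ
--- | --- | --- | --- | - | -
 F  |  F  |  F  |  F  | F | F
 F  |  F  |  F  |  T  | F | F
 F  |  F  |  T  |  F  | T | T
 F  |  F  |  T  |  T  | T | T
 F  |  T  |  F  |  F  | F | F
 F  |  T  |  F  |  T  | F | F
 F  |  T  |  T  |  F  | T | T
 F  |  T  |  T  |  T  | T | T
 T  |  F  |  F  |  F  | F | F
 T  |  F  |  F  |  T  | F | F
 T  |  F  |  T  |  F  | F | F
 T  |  F  |  T  |  T  | F | F
 T  |  T  |  F  |  F  | F | F
 T  |  T  |  F  |  T  | F | F
 T  |  T  |  T  |  F  | T | T
 T  |  T  |  T  |  T  | T | T
The columns for φ and ψ agree on every row, so they are logically equivalent.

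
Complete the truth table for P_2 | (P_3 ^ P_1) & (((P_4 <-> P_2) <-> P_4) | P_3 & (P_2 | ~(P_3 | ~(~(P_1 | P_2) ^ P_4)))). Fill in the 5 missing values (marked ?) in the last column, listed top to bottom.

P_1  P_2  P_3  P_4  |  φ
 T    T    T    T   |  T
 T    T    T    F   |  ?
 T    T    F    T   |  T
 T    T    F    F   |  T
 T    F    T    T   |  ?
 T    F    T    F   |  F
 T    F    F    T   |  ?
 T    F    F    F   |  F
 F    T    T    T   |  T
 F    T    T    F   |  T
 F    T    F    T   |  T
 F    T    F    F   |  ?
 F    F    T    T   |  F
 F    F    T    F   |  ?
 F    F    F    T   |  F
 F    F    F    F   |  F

T, F, F, T, F

Row P_1=T, P_2=T, P_3=T, P_4=F: ((P_3 ^ P_1) & (((P_4 <-> P_2) <-> P_4) | P_3 & (P_2 | ~(P_3 | ~(~(P_1 | P_2) ^ P_4))))) = F, so the formula = T.
Row P_1=T, P_2=F, P_3=T, P_4=T: ((P_3 ^ P_1) & (((P_4 <-> P_2) <-> P_4) | P_3 & (P_2 | ~(P_3 | ~(~(P_1 | P_2) ^ P_4))))) = F, so the formula = F.
Row P_1=T, P_2=F, P_3=F, P_4=T: ((P_3 ^ P_1) & (((P_4 <-> P_2) <-> P_4) | P_3 & (P_2 | ~(P_3 | ~(~(P_1 | P_2) ^ P_4))))) = F, so the formula = F.
Row P_1=F, P_2=T, P_3=F, P_4=F: ((P_3 ^ P_1) & (((P_4 <-> P_2) <-> P_4) | P_3 & (P_2 | ~(P_3 | ~(~(P_1 | P_2) ^ P_4))))) = F, so the formula = T.
Row P_1=F, P_2=F, P_3=T, P_4=F: ((P_3 ^ P_1) & (((P_4 <-> P_2) <-> P_4) | P_3 & (P_2 | ~(P_3 | ~(~(P_1 | P_2) ^ P_4))))) = F, so the formula = F.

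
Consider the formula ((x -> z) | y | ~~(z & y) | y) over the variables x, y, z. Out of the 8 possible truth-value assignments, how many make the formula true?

7

  x      y      z       ((x -> z) | y | ~~(z & y) | y)
False  False  False                  True             
False  False   True                  True             
False   True  False                  True             
False   True   True                  True             
 True  False  False                 False             
 True  False   True                  True             
 True   True  False                  True             
 True   True   True                  True             
The formula is true on 7 of the 8 rows.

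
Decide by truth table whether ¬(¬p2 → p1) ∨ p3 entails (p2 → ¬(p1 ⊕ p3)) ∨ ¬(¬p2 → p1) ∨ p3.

yes

p1 | p2 | p3 || φ | ψ
T  | T  | T  || T | T
T  | T  | F  || F | F
T  | F  | T  || T | T
T  | F  | F  || F | T
F  | T  | T  || T | T
F  | T  | F  || F | T
F  | F  | T  || T | T
F  | F  | F  || T | T
In every row where φ is true, ψ is also true, so φ ⊨ ψ.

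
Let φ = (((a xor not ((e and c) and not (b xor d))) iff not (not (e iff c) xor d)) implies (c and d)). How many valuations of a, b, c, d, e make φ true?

20

a | b | c | d | e || φ
0 | 0 | 0 | 0 | 0 || 0
0 | 0 | 0 | 0 | 1 || 1
0 | 0 | 0 | 1 | 0 || 1
0 | 0 | 0 | 1 | 1 || 0
0 | 0 | 1 | 0 | 0 || 1
0 | 0 | 1 | 0 | 1 || 1
0 | 0 | 1 | 1 | 0 || 1
0 | 0 | 1 | 1 | 1 || 1
0 | 1 | 0 | 0 | 0 || 0
0 | 1 | 0 | 0 | 1 || 1
0 | 1 | 0 | 1 | 0 || 1
0 | 1 | 0 | 1 | 1 || 0
0 | 1 | 1 | 0 | 0 || 1
0 | 1 | 1 | 0 | 1 || 0
0 | 1 | 1 | 1 | 0 || 1
0 | 1 | 1 | 1 | 1 || 1
1 | 0 | 0 | 0 | 0 || 1
1 | 0 | 0 | 0 | 1 || 0
1 | 0 | 0 | 1 | 0 || 0
1 | 0 | 0 | 1 | 1 || 1
1 | 0 | 1 | 0 | 0 || 0
1 | 0 | 1 | 0 | 1 || 0
1 | 0 | 1 | 1 | 0 || 1
1 | 0 | 1 | 1 | 1 || 1
1 | 1 | 0 | 0 | 0 || 1
1 | 1 | 0 | 0 | 1 || 0
1 | 1 | 0 | 1 | 0 || 0
1 | 1 | 0 | 1 | 1 || 1
1 | 1 | 1 | 0 | 0 || 0
1 | 1 | 1 | 0 | 1 || 1
1 | 1 | 1 | 1 | 0 || 1
1 | 1 | 1 | 1 | 1 || 1
The formula is true on 20 of the 32 rows.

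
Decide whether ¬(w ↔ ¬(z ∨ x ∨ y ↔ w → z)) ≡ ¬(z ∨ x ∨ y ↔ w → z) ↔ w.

not equivalent

x | y | z | w | φ | ψ
- | - | - | - | - | -
1 | 1 | 1 | 1 | 1 | 0
1 | 1 | 1 | 0 | 0 | 1
1 | 1 | 0 | 1 | 0 | 1
1 | 1 | 0 | 0 | 0 | 1
1 | 0 | 1 | 1 | 1 | 0
1 | 0 | 1 | 0 | 0 | 1
1 | 0 | 0 | 1 | 0 | 1
1 | 0 | 0 | 0 | 0 | 1
0 | 1 | 1 | 1 | 1 | 0
0 | 1 | 1 | 0 | 0 | 1
0 | 1 | 0 | 1 | 0 | 1
0 | 1 | 0 | 0 | 0 | 1
0 | 0 | 1 | 1 | 1 | 0
0 | 0 | 1 | 0 | 0 | 1
0 | 0 | 0 | 1 | 1 | 0
0 | 0 | 0 | 0 | 1 | 0
The columns differ at x=1, y=1, z=1, w=1 (φ=1, ψ=0), so they are not equivalent.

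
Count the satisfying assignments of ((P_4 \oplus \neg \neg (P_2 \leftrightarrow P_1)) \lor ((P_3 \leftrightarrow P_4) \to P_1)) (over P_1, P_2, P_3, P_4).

P_1 | P_2 | P_3 | P_4 | (P_2 \leftrightarrow P_1) | (P_3 \leftrightarrow P_4) | φ
--- | --- | --- | --- | ------------------------- | ------------------------- | -
 T  |  T  |  T  |  T  |             T             |             T             | T
 T  |  T  |  T  |  F  |             T             |             F             | T
 T  |  T  |  F  |  T  |             T             |             F             | T
 T  |  T  |  F  |  F  |             T             |             T             | T
 T  |  F  |  T  |  T  |             F             |             T             | T
 T  |  F  |  T  |  F  |             F             |             F             | T
 T  |  F  |  F  |  T  |             F             |             F             | T
 T  |  F  |  F  |  F  |             F             |             T             | T
 F  |  T  |  T  |  T  |             F             |             T             | T
 F  |  T  |  T  |  F  |             F             |             F             | T
 F  |  T  |  F  |  T  |             F             |             F             | T
 F  |  T  |  F  |  F  |             F             |             T             | F
 F  |  F  |  T  |  T  |             T             |             T             | F
 F  |  F  |  T  |  F  |             T             |             F             | T
 F  |  F  |  F  |  T  |             T             |             F             | T
 F  |  F  |  F  |  F  |             T             |             T             | T
The formula is true on 14 of the 16 rows.

14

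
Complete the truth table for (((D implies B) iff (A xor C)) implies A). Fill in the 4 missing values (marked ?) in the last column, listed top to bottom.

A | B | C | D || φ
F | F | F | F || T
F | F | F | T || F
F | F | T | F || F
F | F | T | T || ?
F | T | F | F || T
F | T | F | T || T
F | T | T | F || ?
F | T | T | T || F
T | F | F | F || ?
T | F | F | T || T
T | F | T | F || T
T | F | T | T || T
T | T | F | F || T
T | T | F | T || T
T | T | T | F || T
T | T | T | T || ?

T, F, T, T

Row A=F, B=F, C=T, D=T: ((D implies B) iff (A xor C)) = F, so the formula = T.
Row A=F, B=T, C=T, D=F: ((D implies B) iff (A xor C)) = T, so the formula = F.
Row A=T, B=F, C=F, D=F: ((D implies B) iff (A xor C)) = T, so the formula = T.
Row A=T, B=T, C=T, D=T: ((D implies B) iff (A xor C)) = F, so the formula = T.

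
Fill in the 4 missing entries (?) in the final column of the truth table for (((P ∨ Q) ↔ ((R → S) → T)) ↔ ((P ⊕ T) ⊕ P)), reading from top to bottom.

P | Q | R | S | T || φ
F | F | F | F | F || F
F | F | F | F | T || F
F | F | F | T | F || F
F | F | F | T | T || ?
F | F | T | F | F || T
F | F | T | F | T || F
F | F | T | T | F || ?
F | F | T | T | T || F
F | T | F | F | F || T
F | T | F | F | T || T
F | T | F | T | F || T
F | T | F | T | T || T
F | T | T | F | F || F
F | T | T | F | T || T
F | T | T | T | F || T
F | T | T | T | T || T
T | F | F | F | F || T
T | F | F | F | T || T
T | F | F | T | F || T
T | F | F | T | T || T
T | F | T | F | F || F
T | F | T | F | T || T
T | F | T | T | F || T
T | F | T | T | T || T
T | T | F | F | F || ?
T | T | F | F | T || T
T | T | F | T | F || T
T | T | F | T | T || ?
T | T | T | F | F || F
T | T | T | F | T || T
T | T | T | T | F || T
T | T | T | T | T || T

Row P=F, Q=F, R=F, S=T, T=T: ((P ∨ Q) ↔ ((R → S) → T)) = F, ((P ⊕ T) ⊕ P) = T, so the formula = F.
Row P=F, Q=F, R=T, S=T, T=F: ((P ∨ Q) ↔ ((R → S) → T)) = T, ((P ⊕ T) ⊕ P) = F, so the formula = F.
Row P=T, Q=T, R=F, S=F, T=F: ((P ∨ Q) ↔ ((R → S) → T)) = F, ((P ⊕ T) ⊕ P) = F, so the formula = T.
Row P=T, Q=T, R=F, S=T, T=T: ((P ∨ Q) ↔ ((R → S) → T)) = T, ((P ⊕ T) ⊕ P) = T, so the formula = T.

F, F, T, T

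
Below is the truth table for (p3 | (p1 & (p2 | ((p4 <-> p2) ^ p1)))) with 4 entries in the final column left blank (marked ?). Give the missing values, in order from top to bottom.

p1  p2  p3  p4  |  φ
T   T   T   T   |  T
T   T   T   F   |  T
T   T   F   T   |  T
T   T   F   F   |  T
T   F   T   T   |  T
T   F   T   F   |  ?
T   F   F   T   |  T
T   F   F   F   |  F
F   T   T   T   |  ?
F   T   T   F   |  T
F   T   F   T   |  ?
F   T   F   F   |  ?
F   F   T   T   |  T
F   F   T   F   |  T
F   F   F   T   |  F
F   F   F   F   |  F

T, T, F, F

Row p1=T, p2=F, p3=T, p4=F: (p1 & (p2 | ((p4 <-> p2) ^ p1))) = F, so the formula = T.
Row p1=F, p2=T, p3=T, p4=T: (p1 & (p2 | ((p4 <-> p2) ^ p1))) = F, so the formula = T.
Row p1=F, p2=T, p3=F, p4=T: (p1 & (p2 | ((p4 <-> p2) ^ p1))) = F, so the formula = F.
Row p1=F, p2=T, p3=F, p4=F: (p1 & (p2 | ((p4 <-> p2) ^ p1))) = F, so the formula = F.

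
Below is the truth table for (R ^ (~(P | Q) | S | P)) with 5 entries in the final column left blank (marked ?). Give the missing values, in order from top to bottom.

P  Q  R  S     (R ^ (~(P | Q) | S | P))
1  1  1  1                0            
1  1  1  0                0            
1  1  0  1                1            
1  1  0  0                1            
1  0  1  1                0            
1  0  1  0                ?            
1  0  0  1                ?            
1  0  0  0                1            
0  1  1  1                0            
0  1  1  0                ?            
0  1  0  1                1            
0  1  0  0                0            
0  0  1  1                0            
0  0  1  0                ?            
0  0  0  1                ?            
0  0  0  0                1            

Row P=1, Q=0, R=1, S=0: (~(P | Q) | S | P) = 1, so (R ^ (~(P | Q) | S | P)) = 0.
Row P=1, Q=0, R=0, S=1: (~(P | Q) | S | P) = 1, so (R ^ (~(P | Q) | S | P)) = 1.
Row P=0, Q=1, R=1, S=0: (~(P | Q) | S | P) = 0, so (R ^ (~(P | Q) | S | P)) = 1.
Row P=0, Q=0, R=1, S=0: (~(P | Q) | S | P) = 1, so (R ^ (~(P | Q) | S | P)) = 0.
Row P=0, Q=0, R=0, S=1: (~(P | Q) | S | P) = 1, so (R ^ (~(P | Q) | S | P)) = 1.

0, 1, 1, 0, 1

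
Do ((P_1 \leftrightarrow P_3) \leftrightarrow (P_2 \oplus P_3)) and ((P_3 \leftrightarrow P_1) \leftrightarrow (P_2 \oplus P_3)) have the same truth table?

equivalent

P_1 | P_2 | P_3 || φ | ψ
 T  |  T  |  T  || F | F
 T  |  T  |  F  || F | F
 T  |  F  |  T  || T | T
 T  |  F  |  F  || T | T
 F  |  T  |  T  || T | T
 F  |  T  |  F  || T | T
 F  |  F  |  T  || F | F
 F  |  F  |  F  || F | F
The columns for φ and ψ agree on every row, so they are logically equivalent.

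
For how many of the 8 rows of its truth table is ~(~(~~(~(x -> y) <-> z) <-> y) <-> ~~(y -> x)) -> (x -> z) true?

6

x | y | z | φ
- | - | - | -
T | T | T | T
T | T | F | F
T | F | T | T
T | F | F | F
F | T | T | T
F | T | F | T
F | F | T | T
F | F | F | T
The formula is true on 6 of the 8 rows.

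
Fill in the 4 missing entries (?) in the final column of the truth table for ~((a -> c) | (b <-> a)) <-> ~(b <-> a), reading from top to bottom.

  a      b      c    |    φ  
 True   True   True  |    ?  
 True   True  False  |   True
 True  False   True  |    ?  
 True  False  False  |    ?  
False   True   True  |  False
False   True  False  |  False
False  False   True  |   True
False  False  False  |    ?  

Row a=True, b=True, c=True: ~((a -> c) | (b <-> a)) = False, ~(b <-> a) = False, so the formula = True.
Row a=True, b=False, c=True: ~((a -> c) | (b <-> a)) = False, ~(b <-> a) = True, so the formula = False.
Row a=True, b=False, c=False: ~((a -> c) | (b <-> a)) = True, ~(b <-> a) = True, so the formula = True.
Row a=False, b=False, c=False: ~((a -> c) | (b <-> a)) = False, ~(b <-> a) = False, so the formula = True.

True, False, True, True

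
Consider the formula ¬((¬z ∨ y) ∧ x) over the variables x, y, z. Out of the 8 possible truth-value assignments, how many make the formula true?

5

x | y | z || ¬((¬z ∨ y) ∧ x)
0 | 0 | 0 ||        1       
0 | 0 | 1 ||        1       
0 | 1 | 0 ||        1       
0 | 1 | 1 ||        1       
1 | 0 | 0 ||        0       
1 | 0 | 1 ||        1       
1 | 1 | 0 ||        0       
1 | 1 | 1 ||        0       
The formula is true on 5 of the 8 rows.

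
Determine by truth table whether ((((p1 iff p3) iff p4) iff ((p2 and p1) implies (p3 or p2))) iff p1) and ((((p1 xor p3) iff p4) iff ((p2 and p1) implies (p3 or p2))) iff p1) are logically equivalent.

not equivalent

  p1     p2     p3     p4   |    φ      ψ  
 True   True   True   True  |   True  False
 True   True   True  False  |  False   True
 True   True  False   True  |  False   True
 True   True  False  False  |   True  False
 True  False   True   True  |   True  False
 True  False   True  False  |  False   True
 True  False  False   True  |  False   True
 True  False  False  False  |   True  False
False   True   True   True  |   True  False
False   True   True  False  |  False   True
False   True  False   True  |  False   True
False   True  False  False  |   True  False
False  False   True   True  |   True  False
False  False   True  False  |  False   True
False  False  False   True  |  False   True
False  False  False  False  |   True  False
The columns differ at p1=True, p2=True, p3=True, p4=True (φ=True, ψ=False), so they are not equivalent.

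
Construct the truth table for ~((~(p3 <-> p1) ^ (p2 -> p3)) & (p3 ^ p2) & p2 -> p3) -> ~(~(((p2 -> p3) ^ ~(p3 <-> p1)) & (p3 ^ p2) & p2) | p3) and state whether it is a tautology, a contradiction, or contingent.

tautology

p1  p2  p3  |  (p3 <-> p1)  ~(p3 <-> p1)  (p2 -> p3)  (~(p3 <-> p1) ^ (p2 -> p3))  (p3 ^ p2)  ((p2 -> p3) ^ ~(p3 <-> p1))  φ
T   T   T   |       T            F            T                    T                   F                   T               T
T   T   F   |       F            T            F                    T                   T                   T               T
T   F   T   |       T            F            T                    T                   T                   T               T
T   F   F   |       F            T            T                    F                   F                   F               T
F   T   T   |       F            T            T                    F                   F                   F               T
F   T   F   |       T            F            F                    F                   T                   F               T
F   F   T   |       F            T            T                    F                   T                   F               T
F   F   F   |       T            F            T                    T                   F                   T               T
Every row is T, so the formula is a tautology.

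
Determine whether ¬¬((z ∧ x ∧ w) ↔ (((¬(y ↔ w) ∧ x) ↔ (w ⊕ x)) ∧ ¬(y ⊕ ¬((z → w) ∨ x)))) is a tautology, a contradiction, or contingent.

contingent

x | y | z | w | φ
- | - | - | - | -
T | T | T | T | F
T | T | T | F | T
T | T | F | T | T
T | T | F | F | T
T | F | T | T | F
T | F | T | F | T
T | F | F | T | T
T | F | F | F | T
F | T | T | T | T
F | T | T | F | F
F | T | F | T | T
F | T | F | F | T
F | F | T | T | T
F | F | T | F | T
F | F | F | T | T
F | F | F | F | F
12 of 16 rows are T, so the formula is contingent.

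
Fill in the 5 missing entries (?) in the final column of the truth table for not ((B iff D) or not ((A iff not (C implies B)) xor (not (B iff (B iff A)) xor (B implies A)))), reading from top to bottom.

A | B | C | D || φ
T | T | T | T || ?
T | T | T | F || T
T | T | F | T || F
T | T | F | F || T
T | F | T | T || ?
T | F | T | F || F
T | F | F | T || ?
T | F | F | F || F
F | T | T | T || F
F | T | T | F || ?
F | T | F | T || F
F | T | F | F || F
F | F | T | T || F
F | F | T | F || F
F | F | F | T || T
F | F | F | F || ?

F, F, T, F, F

Row A=T, B=T, C=T, D=T: (B iff D) = T, not ((A iff not (C implies B)) xor (not (B iff (B iff A)) xor (B implies A))) = F, ((B iff D) or not ((A iff not (C implies B)) xor (not (B iff (B iff A)) xor (B implies A)))) = T, so the formula = F.
Row A=T, B=F, C=T, D=T: (B iff D) = F, not ((A iff not (C implies B)) xor (not (B iff (B iff A)) xor (B implies A))) = T, ((B iff D) or not ((A iff not (C implies B)) xor (not (B iff (B iff A)) xor (B implies A)))) = T, so the formula = F.
Row A=T, B=F, C=F, D=T: (B iff D) = F, not ((A iff not (C implies B)) xor (not (B iff (B iff A)) xor (B implies A))) = F, ((B iff D) or not ((A iff not (C implies B)) xor (not (B iff (B iff A)) xor (B implies A)))) = F, so the formula = T.
Row A=F, B=T, C=T, D=F: (B iff D) = F, not ((A iff not (C implies B)) xor (not (B iff (B iff A)) xor (B implies A))) = T, ((B iff D) or not ((A iff not (C implies B)) xor (not (B iff (B iff A)) xor (B implies A)))) = T, so the formula = F.
Row A=F, B=F, C=F, D=F: (B iff D) = T, not ((A iff not (C implies B)) xor (not (B iff (B iff A)) xor (B implies A))) = F, ((B iff D) or not ((A iff not (C implies B)) xor (not (B iff (B iff A)) xor (B implies A)))) = T, so the formula = F.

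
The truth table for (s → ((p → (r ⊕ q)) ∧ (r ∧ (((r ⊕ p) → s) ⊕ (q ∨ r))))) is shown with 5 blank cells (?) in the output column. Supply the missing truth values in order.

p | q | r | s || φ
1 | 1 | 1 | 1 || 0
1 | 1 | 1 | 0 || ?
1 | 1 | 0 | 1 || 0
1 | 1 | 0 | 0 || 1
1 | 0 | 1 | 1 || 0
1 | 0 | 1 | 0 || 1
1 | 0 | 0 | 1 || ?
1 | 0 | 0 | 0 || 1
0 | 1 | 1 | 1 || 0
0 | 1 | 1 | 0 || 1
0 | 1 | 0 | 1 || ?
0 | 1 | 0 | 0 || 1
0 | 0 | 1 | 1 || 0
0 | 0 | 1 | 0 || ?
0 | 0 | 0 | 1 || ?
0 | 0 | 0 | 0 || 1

1, 0, 0, 1, 0

Row p=1, q=1, r=1, s=0: ((p → (r ⊕ q)) ∧ (r ∧ (((r ⊕ p) → s) ⊕ (q ∨ r)))) = 0, so the formula = 1.
Row p=1, q=0, r=0, s=1: ((p → (r ⊕ q)) ∧ (r ∧ (((r ⊕ p) → s) ⊕ (q ∨ r)))) = 0, so the formula = 0.
Row p=0, q=1, r=0, s=1: ((p → (r ⊕ q)) ∧ (r ∧ (((r ⊕ p) → s) ⊕ (q ∨ r)))) = 0, so the formula = 0.
Row p=0, q=0, r=1, s=0: ((p → (r ⊕ q)) ∧ (r ∧ (((r ⊕ p) → s) ⊕ (q ∨ r)))) = 1, so the formula = 1.
Row p=0, q=0, r=0, s=1: ((p → (r ⊕ q)) ∧ (r ∧ (((r ⊕ p) → s) ⊕ (q ∨ r)))) = 0, so the formula = 0.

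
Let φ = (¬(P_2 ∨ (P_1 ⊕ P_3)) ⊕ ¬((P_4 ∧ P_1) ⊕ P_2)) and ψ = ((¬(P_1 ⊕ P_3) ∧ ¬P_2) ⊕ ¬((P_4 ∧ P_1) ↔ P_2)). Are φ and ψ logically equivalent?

P_1 | P_2 | P_3 | P_4 | φ | ψ
--- | --- | --- | --- | - | -
 T  |  T  |  T  |  T  | T | F
 T  |  T  |  T  |  F  | F | T
 T  |  T  |  F  |  T  | T | F
 T  |  T  |  F  |  F  | F | T
 T  |  F  |  T  |  T  | T | F
 T  |  F  |  T  |  F  | F | T
 T  |  F  |  F  |  T  | F | T
 T  |  F  |  F  |  F  | T | F
 F  |  T  |  T  |  T  | F | T
 F  |  T  |  T  |  F  | F | T
 F  |  T  |  F  |  T  | F | T
 F  |  T  |  F  |  F  | F | T
 F  |  F  |  T  |  T  | T | F
 F  |  F  |  T  |  F  | T | F
 F  |  F  |  F  |  T  | F | T
 F  |  F  |  F  |  F  | F | T
The columns differ at P_1=T, P_2=T, P_3=T, P_4=T (φ=T, ψ=F), so they are not equivalent.

not equivalent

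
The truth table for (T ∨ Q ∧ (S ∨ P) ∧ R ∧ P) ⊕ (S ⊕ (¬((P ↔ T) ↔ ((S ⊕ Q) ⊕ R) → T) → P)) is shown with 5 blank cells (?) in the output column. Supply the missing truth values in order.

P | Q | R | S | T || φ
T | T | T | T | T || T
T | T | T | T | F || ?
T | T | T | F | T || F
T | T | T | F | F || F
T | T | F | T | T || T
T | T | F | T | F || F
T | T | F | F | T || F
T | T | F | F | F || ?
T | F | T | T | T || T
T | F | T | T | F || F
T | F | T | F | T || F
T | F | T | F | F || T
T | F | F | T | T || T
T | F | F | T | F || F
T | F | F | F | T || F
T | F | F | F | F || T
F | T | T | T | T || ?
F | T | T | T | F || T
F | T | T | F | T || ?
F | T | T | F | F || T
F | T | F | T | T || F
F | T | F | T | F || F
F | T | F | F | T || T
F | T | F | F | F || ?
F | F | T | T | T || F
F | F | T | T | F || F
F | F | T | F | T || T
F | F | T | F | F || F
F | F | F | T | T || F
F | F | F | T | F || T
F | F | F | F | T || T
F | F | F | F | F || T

Row P=T, Q=T, R=T, S=T, T=F: (T ∨ Q ∧ (S ∨ P) ∧ R ∧ P) = T, (S ⊕ (¬((P ↔ T) ↔ ((S ⊕ Q) ⊕ R) → T) → P)) = F, so the formula = T.
Row P=T, Q=T, R=F, S=F, T=F: (T ∨ Q ∧ (S ∨ P) ∧ R ∧ P) = F, (S ⊕ (¬((P ↔ T) ↔ ((S ⊕ Q) ⊕ R) → T) → P)) = T, so the formula = T.
Row P=F, Q=T, R=T, S=T, T=T: (T ∨ Q ∧ (S ∨ P) ∧ R ∧ P) = T, (S ⊕ (¬((P ↔ T) ↔ ((S ⊕ Q) ⊕ R) → T) → P)) = T, so the formula = F.
Row P=F, Q=T, R=T, S=F, T=T: (T ∨ Q ∧ (S ∨ P) ∧ R ∧ P) = T, (S ⊕ (¬((P ↔ T) ↔ ((S ⊕ Q) ⊕ R) → T) → P)) = F, so the formula = T.
Row P=F, Q=T, R=F, S=F, T=F: (T ∨ Q ∧ (S ∨ P) ∧ R ∧ P) = F, (S ⊕ (¬((P ↔ T) ↔ ((S ⊕ Q) ⊕ R) → T) → P)) = F, so the formula = F.

T, T, F, T, F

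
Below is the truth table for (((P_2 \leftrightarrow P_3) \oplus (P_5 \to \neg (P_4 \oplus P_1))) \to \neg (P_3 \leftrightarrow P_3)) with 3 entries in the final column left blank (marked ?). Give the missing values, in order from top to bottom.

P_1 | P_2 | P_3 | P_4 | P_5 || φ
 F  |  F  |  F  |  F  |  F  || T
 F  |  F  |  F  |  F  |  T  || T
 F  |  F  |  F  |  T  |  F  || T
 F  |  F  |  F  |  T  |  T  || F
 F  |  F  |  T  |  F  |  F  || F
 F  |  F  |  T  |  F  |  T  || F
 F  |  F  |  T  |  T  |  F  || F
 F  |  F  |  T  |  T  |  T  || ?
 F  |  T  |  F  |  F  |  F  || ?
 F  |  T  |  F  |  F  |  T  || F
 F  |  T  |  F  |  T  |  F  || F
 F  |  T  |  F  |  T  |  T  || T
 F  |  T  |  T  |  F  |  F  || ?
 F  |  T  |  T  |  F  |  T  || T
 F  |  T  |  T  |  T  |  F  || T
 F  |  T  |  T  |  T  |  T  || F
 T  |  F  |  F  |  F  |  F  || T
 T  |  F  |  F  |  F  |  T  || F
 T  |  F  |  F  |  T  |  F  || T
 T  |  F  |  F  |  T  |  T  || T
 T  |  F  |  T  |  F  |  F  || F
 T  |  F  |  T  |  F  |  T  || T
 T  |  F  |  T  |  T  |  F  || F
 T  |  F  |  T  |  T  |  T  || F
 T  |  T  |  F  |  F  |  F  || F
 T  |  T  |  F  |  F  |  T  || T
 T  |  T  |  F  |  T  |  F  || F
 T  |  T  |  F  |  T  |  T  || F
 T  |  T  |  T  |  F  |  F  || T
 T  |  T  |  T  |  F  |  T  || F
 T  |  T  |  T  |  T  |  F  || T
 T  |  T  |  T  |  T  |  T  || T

T, F, T

Row P_1=F, P_2=F, P_3=T, P_4=T, P_5=T: ((P_2 \leftrightarrow P_3) \oplus (P_5 \to \neg (P_4 \oplus P_1))) = F, \neg (P_3 \leftrightarrow P_3) = F, so the formula = T.
Row P_1=F, P_2=T, P_3=F, P_4=F, P_5=F: ((P_2 \leftrightarrow P_3) \oplus (P_5 \to \neg (P_4 \oplus P_1))) = T, \neg (P_3 \leftrightarrow P_3) = F, so the formula = F.
Row P_1=F, P_2=T, P_3=T, P_4=F, P_5=F: ((P_2 \leftrightarrow P_3) \oplus (P_5 \to \neg (P_4 \oplus P_1))) = F, \neg (P_3 \leftrightarrow P_3) = F, so the formula = T.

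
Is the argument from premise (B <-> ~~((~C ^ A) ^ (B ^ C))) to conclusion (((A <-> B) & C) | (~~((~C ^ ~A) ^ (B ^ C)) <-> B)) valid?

A | B | C | φ | ψ
- | - | - | - | -
1 | 1 | 1 | 1 | 1
1 | 1 | 0 | 1 | 0
1 | 0 | 1 | 1 | 0
1 | 0 | 0 | 1 | 0
0 | 1 | 1 | 0 | 1
0 | 1 | 0 | 0 | 1
0 | 0 | 1 | 0 | 1
0 | 0 | 0 | 0 | 1
At A=1, B=1, C=0 we have φ true but ψ false, so φ does not entail ψ.

no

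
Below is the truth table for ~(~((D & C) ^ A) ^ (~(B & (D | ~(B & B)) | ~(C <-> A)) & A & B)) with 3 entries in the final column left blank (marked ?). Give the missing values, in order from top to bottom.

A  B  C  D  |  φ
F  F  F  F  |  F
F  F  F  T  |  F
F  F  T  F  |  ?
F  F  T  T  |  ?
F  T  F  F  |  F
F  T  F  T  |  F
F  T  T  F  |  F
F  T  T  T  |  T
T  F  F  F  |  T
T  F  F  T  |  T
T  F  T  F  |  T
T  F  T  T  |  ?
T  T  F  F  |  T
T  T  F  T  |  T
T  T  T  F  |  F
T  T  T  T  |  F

F, T, F

Row A=F, B=F, C=T, D=F: ~((D & C) ^ A) = T, (~(B & (D | ~(B & B)) | ~(C <-> A)) & A & B) = F, (~((D & C) ^ A) ^ (~(B & (D | ~(B & B)) | ~(C <-> A)) & A & B)) = T, so the formula = F.
Row A=F, B=F, C=T, D=T: ~((D & C) ^ A) = F, (~(B & (D | ~(B & B)) | ~(C <-> A)) & A & B) = F, (~((D & C) ^ A) ^ (~(B & (D | ~(B & B)) | ~(C <-> A)) & A & B)) = F, so the formula = T.
Row A=T, B=F, C=T, D=T: ~((D & C) ^ A) = T, (~(B & (D | ~(B & B)) | ~(C <-> A)) & A & B) = F, (~((D & C) ^ A) ^ (~(B & (D | ~(B & B)) | ~(C <-> A)) & A & B)) = T, so the formula = F.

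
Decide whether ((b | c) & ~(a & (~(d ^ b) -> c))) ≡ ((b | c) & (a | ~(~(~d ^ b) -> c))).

not equivalent

a | b | c | d || φ | ψ
F | F | F | F || F | F
F | F | F | T || F | F
F | F | T | F || T | F
F | F | T | T || T | F
F | T | F | F || T | T
F | T | F | T || T | F
F | T | T | F || T | F
F | T | T | T || T | F
T | F | F | F || F | F
T | F | F | T || F | F
T | F | T | F || F | T
T | F | T | T || F | T
T | T | F | F || F | T
T | T | F | T || T | T
T | T | T | F || F | T
T | T | T | T || F | T
The columns differ at a=F, b=F, c=T, d=F (φ=T, ψ=F), so they are not equivalent.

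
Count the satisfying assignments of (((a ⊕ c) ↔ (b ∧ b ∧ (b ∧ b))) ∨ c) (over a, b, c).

  a   |   b   |   c   ||   φ  
False | False | False ||  True
False | False |  True ||  True
False |  True | False || False
False |  True |  True ||  True
 True | False | False || False
 True | False |  True ||  True
 True |  True | False ||  True
 True |  True |  True ||  True
The formula is true on 6 of the 8 rows.

6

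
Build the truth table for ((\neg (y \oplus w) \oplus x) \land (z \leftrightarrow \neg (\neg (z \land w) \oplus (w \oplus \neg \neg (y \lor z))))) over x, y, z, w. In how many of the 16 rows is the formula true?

x | y | z | w | (y \oplus w) | \neg (y \oplus w) | (\neg (y \oplus w) \oplus x) | (z \land w) | \neg (z \land w) | (y \lor z) | \neg (y \lor z) | \neg \neg (y \lor z) | φ
- | - | - | - | ------------ | ----------------- | ---------------------------- | ----------- | ---------------- | ---------- | --------------- | -------------------- | -
1 | 1 | 1 | 1 |      0       |         1         |              0               |      1      |        0         |     1      |        0        |          1           | 0
1 | 1 | 1 | 0 |      1       |         0         |              1               |      0      |        1         |     1      |        0        |          1           | 1
1 | 1 | 0 | 1 |      0       |         1         |              0               |      0      |        1         |     1      |        0        |          1           | 0
1 | 1 | 0 | 0 |      1       |         0         |              1               |      0      |        1         |     1      |        0        |          1           | 0
1 | 0 | 1 | 1 |      1       |         0         |              1               |      1      |        0         |     1      |        0        |          1           | 1
1 | 0 | 1 | 0 |      0       |         1         |              0               |      0      |        1         |     1      |        0        |          1           | 0
1 | 0 | 0 | 1 |      1       |         0         |              1               |      0      |        1         |     0      |        1        |          0           | 0
1 | 0 | 0 | 0 |      0       |         1         |              0               |      0      |        1         |     0      |        1        |          0           | 0
0 | 1 | 1 | 1 |      0       |         1         |              1               |      1      |        0         |     1      |        0        |          1           | 1
0 | 1 | 1 | 0 |      1       |         0         |              0               |      0      |        1         |     1      |        0        |          1           | 0
0 | 1 | 0 | 1 |      0       |         1         |              1               |      0      |        1         |     1      |        0        |          1           | 1
0 | 1 | 0 | 0 |      1       |         0         |              0               |      0      |        1         |     1      |        0        |          1           | 0
0 | 0 | 1 | 1 |      1       |         0         |              0               |      1      |        0         |     1      |        0        |          1           | 0
0 | 0 | 1 | 0 |      0       |         1         |              1               |      0      |        1         |     1      |        0        |          1           | 1
0 | 0 | 0 | 1 |      1       |         0         |              0               |      0      |        1         |     0      |        1        |          0           | 0
0 | 0 | 0 | 0 |      0       |         1         |              1               |      0      |        1         |     0      |        1        |          0           | 1
The formula is true on 6 of the 16 rows.

6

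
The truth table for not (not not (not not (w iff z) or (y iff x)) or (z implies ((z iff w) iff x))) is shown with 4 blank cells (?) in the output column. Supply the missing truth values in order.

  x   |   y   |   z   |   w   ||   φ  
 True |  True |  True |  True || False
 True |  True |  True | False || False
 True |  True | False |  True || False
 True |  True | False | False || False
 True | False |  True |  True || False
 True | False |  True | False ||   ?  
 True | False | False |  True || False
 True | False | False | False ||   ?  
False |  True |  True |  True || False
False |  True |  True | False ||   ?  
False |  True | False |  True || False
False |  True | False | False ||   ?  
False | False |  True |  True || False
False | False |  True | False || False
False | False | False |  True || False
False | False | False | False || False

True, False, False, False

Row x=True, y=False, z=True, w=False: not not (not not (w iff z) or (y iff x)) = False, (z implies ((z iff w) iff x)) = False, (not not (not not (w iff z) or (y iff x)) or (z implies ((z iff w) iff x))) = False, so the formula = True.
Row x=True, y=False, z=False, w=False: not not (not not (w iff z) or (y iff x)) = True, (z implies ((z iff w) iff x)) = True, (not not (not not (w iff z) or (y iff x)) or (z implies ((z iff w) iff x))) = True, so the formula = False.
Row x=False, y=True, z=True, w=False: not not (not not (w iff z) or (y iff x)) = False, (z implies ((z iff w) iff x)) = True, (not not (not not (w iff z) or (y iff x)) or (z implies ((z iff w) iff x))) = True, so the formula = False.
Row x=False, y=True, z=False, w=False: not not (not not (w iff z) or (y iff x)) = True, (z implies ((z iff w) iff x)) = True, (not not (not not (w iff z) or (y iff x)) or (z implies ((z iff w) iff x))) = True, so the formula = False.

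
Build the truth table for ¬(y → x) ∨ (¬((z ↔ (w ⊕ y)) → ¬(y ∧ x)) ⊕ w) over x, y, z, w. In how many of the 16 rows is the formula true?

10

x  y  z  w  |  (y → x)  ¬(y → x)  (w ⊕ y)  (z ↔ (w ⊕ y))  (y ∧ x)  ¬(y ∧ x)  ((z ↔ (w ⊕ y)) → ¬(y ∧ x))  ¬((z ↔ (w ⊕ y)) → ¬(y ∧ x))  φ
T  T  T  T  |     T        F         F           F           T        F                  T                            F               T
T  T  T  F  |     T        F         T           T           T        F                  F                            T               T
T  T  F  T  |     T        F         F           T           T        F                  F                            T               F
T  T  F  F  |     T        F         T           F           T        F                  T                            F               F
T  F  T  T  |     T        F         T           T           F        T                  T                            F               T
T  F  T  F  |     T        F         F           F           F        T                  T                            F               F
T  F  F  T  |     T        F         T           F           F        T                  T                            F               T
T  F  F  F  |     T        F         F           T           F        T                  T                            F               F
F  T  T  T  |     F        T         F           F           F        T                  T                            F               T
F  T  T  F  |     F        T         T           T           F        T                  T                            F               T
F  T  F  T  |     F        T         F           T           F        T                  T                            F               T
F  T  F  F  |     F        T         T           F           F        T                  T                            F               T
F  F  T  T  |     T        F         T           T           F        T                  T                            F               T
F  F  T  F  |     T        F         F           F           F        T                  T                            F               F
F  F  F  T  |     T        F         T           F           F        T                  T                            F               T
F  F  F  F  |     T        F         F           T           F        T                  T                            F               F
The formula is true on 10 of the 16 rows.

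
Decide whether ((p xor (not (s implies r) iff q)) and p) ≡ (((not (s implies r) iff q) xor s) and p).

not equivalent

p | q | r | s | φ | ψ
- | - | - | - | - | -
T | T | T | T | T | T
T | T | T | F | T | F
T | T | F | T | F | F
T | T | F | F | T | F
T | F | T | T | F | F
T | F | T | F | F | T
T | F | F | T | T | T
T | F | F | F | F | T
F | T | T | T | F | F
F | T | T | F | F | F
F | T | F | T | F | F
F | T | F | F | F | F
F | F | T | T | F | F
F | F | T | F | F | F
F | F | F | T | F | F
F | F | F | F | F | F
The columns differ at p=T, q=T, r=T, s=F (φ=T, ψ=F), so they are not equivalent.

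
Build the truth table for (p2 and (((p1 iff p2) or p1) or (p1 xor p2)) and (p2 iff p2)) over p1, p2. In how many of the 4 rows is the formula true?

  p1     p2   |  (p1 iff p2)  ((p1 iff p2) or p1)  (p1 xor p2)  (p2 iff p2)    φ  
False  False  |      True             True            False         True     False
False   True  |     False            False             True         True      True
 True  False  |     False             True             True         True     False
 True   True  |      True             True            False         True      True
The formula is true on 2 of the 4 rows.

2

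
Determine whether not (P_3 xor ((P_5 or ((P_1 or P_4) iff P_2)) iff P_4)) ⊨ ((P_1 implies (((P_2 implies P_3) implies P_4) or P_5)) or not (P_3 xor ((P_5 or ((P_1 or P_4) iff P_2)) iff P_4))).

yes

P_1  P_2  P_3  P_4  P_5  |  φ  ψ
 T    T    T    T    T   |  T  T
 T    T    T    T    F   |  T  T
 T    T    T    F    T   |  F  T
 T    T    T    F    F   |  F  F
 T    T    F    T    T   |  F  T
 T    T    F    T    F   |  F  T
 T    T    F    F    T   |  T  T
 T    T    F    F    F   |  T  T
 T    F    T    T    T   |  T  T
 T    F    T    T    F   |  F  T
 T    F    T    F    T   |  F  T
 T    F    T    F    F   |  T  T
 T    F    F    T    T   |  F  T
 T    F    F    T    F   |  T  T
 T    F    F    F    T   |  T  T
 T    F    F    F    F   |  F  F
 F    T    T    T    T   |  T  T
 F    T    T    T    F   |  T  T
 F    T    T    F    T   |  F  T
 F    T    T    F    F   |  T  T
 F    T    F    T    T   |  F  T
 F    T    F    T    F   |  F  T
 F    T    F    F    T   |  T  T
 F    T    F    F    F   |  F  T
 F    F    T    T    T   |  T  T
 F    F    T    T    F   |  F  T
 F    F    T    F    T   |  F  T
 F    F    T    F    F   |  F  T
 F    F    F    T    T   |  F  T
 F    F    F    T    F   |  T  T
 F    F    F    F    T   |  T  T
 F    F    F    F    F   |  T  T
In every row where φ is true, ψ is also true, so φ ⊨ ψ.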